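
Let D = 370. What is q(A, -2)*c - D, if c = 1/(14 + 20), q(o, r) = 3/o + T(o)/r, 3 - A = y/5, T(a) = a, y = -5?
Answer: -50325/136 ≈ -370.04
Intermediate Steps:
A = 4 (A = 3 - (-5)/5 = 3 - 1*(-1) = 3 + 1 = 4)
q(o, r) = 3/o + o/r
c = 1/34 ≈ 0.029412
q(A, -2)*c - D = (3/4 + 4/(-2))*(1/34) - 1*370 = (3*(¼) + 4*(-½))*(1/34) - 370 = (¾ - 2)*(1/34) - 370 = -5/4*1/34 - 370 = -5/136 - 370 = -50325/136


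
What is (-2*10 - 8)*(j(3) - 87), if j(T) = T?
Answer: 2352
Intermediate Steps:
(-2*10 - 8)*(j(3) - 87) = (-2*10 - 8)*(3 - 87) = (-20 - 8)*(-84) = -28*(-84) = 2352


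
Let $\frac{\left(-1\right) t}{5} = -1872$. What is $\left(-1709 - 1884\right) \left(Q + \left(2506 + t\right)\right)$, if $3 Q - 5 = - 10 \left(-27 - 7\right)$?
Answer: $-43047733$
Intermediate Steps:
$t = 9360$ ($t = \left(-5\right) \left(-1872\right) = 9360$)
$Q = 115$ ($Q = \frac{5}{3} + \frac{\left(-10\right) \left(-27 - 7\right)}{3} = \frac{5}{3} + \frac{\left(-10\right) \left(-34\right)}{3} = \frac{5}{3} + \frac{1}{3} \cdot 340 = \frac{5}{3} + \frac{340}{3} = 115$)
$\left(-1709 - 1884\right) \left(Q + \left(2506 + t\right)\right) = \left(-1709 - 1884\right) \left(115 + \left(2506 + 9360\right)\right) = - 3593 \left(115 + 11866\right) = \left(-3593\right) 11981 = -43047733$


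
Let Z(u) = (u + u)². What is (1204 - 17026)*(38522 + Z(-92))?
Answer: -1145164716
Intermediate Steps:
Z(u) = 4*u² (Z(u) = (2*u)² = 4*u²)
(1204 - 17026)*(38522 + Z(-92)) = (1204 - 17026)*(38522 + 4*(-92)²) = -15822*(38522 + 4*8464) = -15822*(38522 + 33856) = -15822*72378 = -1145164716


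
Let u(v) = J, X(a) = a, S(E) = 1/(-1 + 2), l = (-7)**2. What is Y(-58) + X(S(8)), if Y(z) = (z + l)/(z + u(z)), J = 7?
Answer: 20/17 ≈ 1.1765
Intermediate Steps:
l = 49
S(E) = 1 (S(E) = 1/1 = 1)
u(v) = 7
Y(z) = (49 + z)/(7 + z) (Y(z) = (z + 49)/(z + 7) = (49 + z)/(7 + z))
Y(-58) + X(S(8)) = (49 - 58)/(7 - 58) + 1 = -9/(-51) + 1 = -1/51*(-9) + 1 = 3/17 + 1 = 20/17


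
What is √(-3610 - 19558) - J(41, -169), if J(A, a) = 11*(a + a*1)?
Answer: 3718 + 8*I*√362 ≈ 3718.0 + 152.21*I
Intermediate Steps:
J(A, a) = 22*a (J(A, a) = 11*(a + a) = 11*(2*a) = 22*a)
√(-3610 - 19558) - J(41, -169) = √(-3610 - 19558) - 22*(-169) = √(-23168) - 1*(-3718) = 8*I*√362 + 3718 = 3718 + 8*I*√362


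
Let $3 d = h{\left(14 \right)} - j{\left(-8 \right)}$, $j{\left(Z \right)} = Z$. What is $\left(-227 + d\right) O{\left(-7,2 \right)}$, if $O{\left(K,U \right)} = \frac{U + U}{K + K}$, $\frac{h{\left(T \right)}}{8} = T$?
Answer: $\frac{374}{7} \approx 53.429$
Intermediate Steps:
$h{\left(T \right)} = 8 T$
$O{\left(K,U \right)} = \frac{U}{K}$ ($O{\left(K,U \right)} = \frac{2 U}{2 K} = 2 U \frac{1}{2 K} = \frac{U}{K}$)
$d = 40$ ($d = \frac{8 \cdot 14 - -8}{3} = \frac{112 + 8}{3} = \frac{1}{3} \cdot 120 = 40$)
$\left(-227 + d\right) O{\left(-7,2 \right)} = \left(-227 + 40\right) \frac{2}{-7} = - 187 \cdot 2 \left(- \frac{1}{7}\right) = \left(-187\right) \left(- \frac{2}{7}\right) = \frac{374}{7}$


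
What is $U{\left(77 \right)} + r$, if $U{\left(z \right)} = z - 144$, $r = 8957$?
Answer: $8890$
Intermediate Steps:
$U{\left(z \right)} = -144 + z$
$U{\left(77 \right)} + r = \left(-144 + 77\right) + 8957 = -67 + 8957 = 8890$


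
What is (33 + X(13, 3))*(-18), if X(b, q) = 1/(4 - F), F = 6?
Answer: -585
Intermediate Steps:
X(b, q) = -½ (X(b, q) = 1/(4 - 1*6) = 1/(4 - 6) = 1/(-2) = -½)
(33 + X(13, 3))*(-18) = (33 - ½)*(-18) = (65/2)*(-18) = -585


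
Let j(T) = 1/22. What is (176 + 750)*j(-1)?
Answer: 463/11 ≈ 42.091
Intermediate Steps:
j(T) = 1/22
(176 + 750)*j(-1) = (176 + 750)*(1/22) = 926*(1/22) = 463/11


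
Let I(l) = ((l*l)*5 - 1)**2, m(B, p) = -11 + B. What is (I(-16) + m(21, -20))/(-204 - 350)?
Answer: -1635851/554 ≈ -2952.8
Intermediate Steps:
I(l) = (-1 + 5*l**2)**2 (I(l) = (l**2*5 - 1)**2 = (5*l**2 - 1)**2 = (-1 + 5*l**2)**2)
(I(-16) + m(21, -20))/(-204 - 350) = ((-1 + 5*(-16)**2)**2 + (-11 + 21))/(-204 - 350) = ((-1 + 5*256)**2 + 10)/(-554) = ((-1 + 1280)**2 + 10)*(-1/554) = (1279**2 + 10)*(-1/554) = (1635841 + 10)*(-1/554) = 1635851*(-1/554) = -1635851/554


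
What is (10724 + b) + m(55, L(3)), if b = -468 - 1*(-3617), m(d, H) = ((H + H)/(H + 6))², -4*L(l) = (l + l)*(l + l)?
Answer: 13909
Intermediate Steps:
L(l) = -l² (L(l) = -(l + l)*(l + l)/4 = -2*l*2*l/4 = -l²)
m(d, H) = 4*H²/(6 + H)² (m(d, H) = ((2*H)/(6 + H))² = (2*H/(6 + H))² = 4*H²/(6 + H)²)
b = 3149 (b = -468 + 3617 = 3149)
(10724 + b) + m(55, L(3)) = (10724 + 3149) + 4*(-1*3²)²/(6 - 1*3²)² = 13873 + 4*(-1*9)²/(6 - 1*9)² = 13873 + 4*(-9)²/(6 - 9)² = 13873 + 4*81/(-3)² = 13873 + 4*81*(⅑) = 13873 + 36 = 13909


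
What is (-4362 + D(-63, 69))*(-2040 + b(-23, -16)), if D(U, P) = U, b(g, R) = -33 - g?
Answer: 9071250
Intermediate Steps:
(-4362 + D(-63, 69))*(-2040 + b(-23, -16)) = (-4362 - 63)*(-2040 + (-33 - 1*(-23))) = -4425*(-2040 + (-33 + 23)) = -4425*(-2040 - 10) = -4425*(-2050) = 9071250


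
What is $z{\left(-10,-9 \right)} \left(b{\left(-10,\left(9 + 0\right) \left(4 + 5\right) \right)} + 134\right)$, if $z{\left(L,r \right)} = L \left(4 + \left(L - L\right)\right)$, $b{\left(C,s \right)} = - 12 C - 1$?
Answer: $-10120$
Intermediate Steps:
$b{\left(C,s \right)} = -1 - 12 C$
$z{\left(L,r \right)} = 4 L$ ($z{\left(L,r \right)} = L \left(4 + 0\right) = L 4 = 4 L$)
$z{\left(-10,-9 \right)} \left(b{\left(-10,\left(9 + 0\right) \left(4 + 5\right) \right)} + 134\right) = 4 \left(-10\right) \left(\left(-1 - -120\right) + 134\right) = - 40 \left(\left(-1 + 120\right) + 134\right) = - 40 \left(119 + 134\right) = \left(-40\right) 253 = -10120$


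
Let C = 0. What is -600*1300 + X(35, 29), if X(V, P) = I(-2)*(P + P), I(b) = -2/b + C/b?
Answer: -779942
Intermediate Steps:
I(b) = -2/b (I(b) = -2/b + 0/b = -2/b + 0 = -2/b)
X(V, P) = 2*P (X(V, P) = (-2/(-2))*(P + P) = (-2*(-½))*(2*P) = 1*(2*P) = 2*P)
-600*1300 + X(35, 29) = -600*1300 + 2*29 = -780000 + 58 = -779942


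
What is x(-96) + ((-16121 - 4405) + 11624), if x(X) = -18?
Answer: -8920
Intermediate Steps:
x(-96) + ((-16121 - 4405) + 11624) = -18 + ((-16121 - 4405) + 11624) = -18 + (-20526 + 11624) = -18 - 8902 = -8920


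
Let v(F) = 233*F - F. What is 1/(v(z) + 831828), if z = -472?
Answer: 1/722324 ≈ 1.3844e-6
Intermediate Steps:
v(F) = 232*F
1/(v(z) + 831828) = 1/(232*(-472) + 831828) = 1/(-109504 + 831828) = 1/722324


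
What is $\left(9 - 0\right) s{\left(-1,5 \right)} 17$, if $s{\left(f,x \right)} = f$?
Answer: $-153$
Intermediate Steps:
$\left(9 - 0\right) s{\left(-1,5 \right)} 17 = \left(9 - 0\right) \left(-1\right) 17 = \left(9 + 0\right) \left(-1\right) 17 = 9 \left(-1\right) 17 = \left(-9\right) 17 = -153$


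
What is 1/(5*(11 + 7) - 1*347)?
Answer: -1/257 ≈ -0.0038911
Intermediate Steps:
1/(5*(11 + 7) - 1*347) = 1/(5*18 - 347) = 1/(90 - 347) = 1/(-257) = -1/257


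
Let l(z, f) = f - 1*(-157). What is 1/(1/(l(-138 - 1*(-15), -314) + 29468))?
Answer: 29311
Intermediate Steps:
l(z, f) = 157 + f (l(z, f) = f + 157 = 157 + f)
1/(1/(l(-138 - 1*(-15), -314) + 29468)) = 1/(1/((157 - 314) + 29468)) = 1/(1/(-157 + 29468)) = 1/(1/29311) = 29311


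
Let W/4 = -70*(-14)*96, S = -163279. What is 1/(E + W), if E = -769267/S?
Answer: 163279/61445922547 ≈ 2.6573e-6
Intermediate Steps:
E = 769267/163279 (E = -769267/(-163279) = -769267*(-1/163279) = 769267/163279 ≈ 4.7114)
W = 376320 (W = 4*(-70*(-14)*96) = 4*(980*96) = 4*94080 = 376320)
1/(E + W) = 1/(769267/163279 + 376320) = 1/(61445922547/163279) = 163279/61445922547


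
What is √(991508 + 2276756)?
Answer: 2*√817066 ≈ 1807.8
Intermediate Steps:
√(991508 + 2276756) = √3268264 = 2*√817066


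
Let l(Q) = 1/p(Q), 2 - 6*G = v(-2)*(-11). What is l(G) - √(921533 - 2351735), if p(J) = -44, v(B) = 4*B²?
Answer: -1/44 - I*√1430202 ≈ -0.022727 - 1195.9*I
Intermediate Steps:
G = 89/3 (G = ⅓ - 4*(-2)²*(-11)/6 = ⅓ - 4*4*(-11)/6 = ⅓ - 8*(-11)/3 = ⅓ - ⅙*(-176) = ⅓ + 88/3 = 89/3 ≈ 29.667)
l(Q) = -1/44 (l(Q) = 1/(-44) = -1/44)
l(G) - √(921533 - 2351735) = -1/44 - √(921533 - 2351735) = -1/44 - √(-1430202) = -1/44 - I*√1430202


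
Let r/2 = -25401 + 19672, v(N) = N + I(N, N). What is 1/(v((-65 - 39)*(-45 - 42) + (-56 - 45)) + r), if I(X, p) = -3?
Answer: -1/2514 ≈ -0.00039777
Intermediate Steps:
v(N) = -3 + N (v(N) = N - 3 = -3 + N)
r = -11458 (r = 2*(-25401 + 19672) = 2*(-5729) = -11458)
1/(v((-65 - 39)*(-45 - 42) + (-56 - 45)) + r) = 1/((-3 + ((-65 - 39)*(-45 - 42) + (-56 - 45))) - 11458) = 1/((-3 + (-104*(-87) - 101)) - 11458) = 1/((-3 + (9048 - 101)) - 11458) = 1/((-3 + 8947) - 11458) = 1/(8944 - 11458) = 1/(-2514) = -1/2514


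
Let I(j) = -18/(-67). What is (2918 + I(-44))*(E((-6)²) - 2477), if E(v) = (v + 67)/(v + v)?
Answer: -8712598321/1206 ≈ -7.2244e+6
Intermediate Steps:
E(v) = (67 + v)/(2*v) (E(v) = (67 + v)/((2*v)) = (67 + v)*(1/(2*v)) = (67 + v)/(2*v))
I(j) = 18/67 (I(j) = -18*(-1/67) = 18/67)
(2918 + I(-44))*(E((-6)²) - 2477) = (2918 + 18/67)*((67 + (-6)²)/(2*((-6)²)) - 2477) = 195524*((½)*(67 + 36)/36 - 2477)/67 = 195524*((½)*(1/36)*103 - 2477)/67 = 195524*(103/72 - 2477)/67 = (195524/67)*(-178241/72) = -8712598321/1206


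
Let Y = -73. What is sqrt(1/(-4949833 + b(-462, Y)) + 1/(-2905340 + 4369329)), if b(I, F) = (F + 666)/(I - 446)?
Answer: sqrt(20826109307169785261509985)/6579823834109473 ≈ 0.00069357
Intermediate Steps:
b(I, F) = (666 + F)/(-446 + I)
sqrt(1/(-4949833 + b(-462, Y)) + 1/(-2905340 + 4369329)) = sqrt(1/(-4949833 + (666 - 73)/(-446 - 462)) + 1/(-2905340 + 4369329)) = sqrt(1/(-4949833 + 593/(-908)) + 1/1463989) = sqrt(1/(-4949833 - 1/908*593) + 1/1463989) = sqrt(1/(-4949833 - 593/908) + 1/1463989) = sqrt(1/(-4494448957/908) + 1/1463989) = sqrt(-908/4494448957 + 1/1463989) = sqrt(3165146945/6579823834109473) = sqrt(20826109307169785261509985)/6579823834109473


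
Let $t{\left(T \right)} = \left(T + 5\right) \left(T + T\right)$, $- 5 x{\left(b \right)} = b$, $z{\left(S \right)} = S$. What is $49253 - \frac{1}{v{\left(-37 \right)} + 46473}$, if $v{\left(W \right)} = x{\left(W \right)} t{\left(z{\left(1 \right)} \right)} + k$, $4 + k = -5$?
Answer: $\frac{11464325287}{232764} \approx 49253.0$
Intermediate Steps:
$k = -9$ ($k = -4 - 5 = -9$)
$x{\left(b \right)} = - \frac{b}{5}$
$t{\left(T \right)} = 2 T \left(5 + T\right)$ ($t{\left(T \right)} = \left(5 + T\right) 2 T = 2 T \left(5 + T\right)$)
$v{\left(W \right)} = -9 - \frac{12 W}{5}$ ($v{\left(W \right)} = - \frac{W}{5} \cdot 2 \cdot 1 \left(5 + 1\right) - 9 = - \frac{W}{5} \cdot 2 \cdot 1 \cdot 6 - 9 = - \frac{W}{5} \cdot 12 - 9 = - \frac{12 W}{5} - 9 = -9 - \frac{12 W}{5}$)
$49253 - \frac{1}{v{\left(-37 \right)} + 46473} = 49253 - \frac{1}{\left(-9 - - \frac{444}{5}\right) + 46473} = 49253 - \frac{1}{\left(-9 + \frac{444}{5}\right) + 46473} = 49253 - \frac{1}{\frac{399}{5} + 46473} = 49253 - \frac{1}{\frac{232764}{5}} = 49253 - \frac{5}{232764} = \frac{11464325287}{232764}$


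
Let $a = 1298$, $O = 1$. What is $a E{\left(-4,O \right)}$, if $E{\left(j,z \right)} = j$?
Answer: $-5192$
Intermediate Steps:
$a E{\left(-4,O \right)} = 1298 \left(-4\right) = -5192$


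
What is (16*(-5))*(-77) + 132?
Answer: 6292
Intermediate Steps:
(16*(-5))*(-77) + 132 = -80*(-77) + 132 = 6160 + 132 = 6292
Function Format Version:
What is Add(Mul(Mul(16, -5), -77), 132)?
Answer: 6292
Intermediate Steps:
Add(Mul(Mul(16, -5), -77), 132) = Add(Mul(-80, -77), 132) = Add(6160, 132) = 6292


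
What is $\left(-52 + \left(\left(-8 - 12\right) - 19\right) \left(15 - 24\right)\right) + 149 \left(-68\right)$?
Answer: $-9833$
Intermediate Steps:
$\left(-52 + \left(\left(-8 - 12\right) - 19\right) \left(15 - 24\right)\right) + 149 \left(-68\right) = \left(-52 + \left(\left(-8 - 12\right) - 19\right) \left(-9\right)\right) - 10132 = \left(-52 + \left(-20 - 19\right) \left(-9\right)\right) - 10132 = \left(-52 - -351\right) - 10132 = \left(-52 + 351\right) - 10132 = 299 - 10132 = -9833$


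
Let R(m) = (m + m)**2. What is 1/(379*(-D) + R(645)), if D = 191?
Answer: 1/1591711 ≈ 6.2825e-7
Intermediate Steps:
R(m) = 4*m**2 (R(m) = (2*m)**2 = 4*m**2)
1/(379*(-D) + R(645)) = 1/(379*(-1*191) + 4*645**2) = 1/(379*(-191) + 4*416025) = 1/(-72389 + 1664100) = 1/1591711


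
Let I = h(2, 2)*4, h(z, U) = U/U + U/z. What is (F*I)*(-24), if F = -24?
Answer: 4608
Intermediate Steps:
h(z, U) = 1 + U/z
I = 8 (I = ((2 + 2)/2)*4 = ((½)*4)*4 = 2*4 = 8)
(F*I)*(-24) = -24*8*(-24) = -192*(-24) = 4608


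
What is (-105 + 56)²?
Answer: 2401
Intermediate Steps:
(-105 + 56)² = (-49)² = 2401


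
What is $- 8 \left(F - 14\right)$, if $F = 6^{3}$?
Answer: $-1616$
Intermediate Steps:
$F = 216$
$- 8 \left(F - 14\right) = - 8 \left(216 - 14\right) = \left(-8\right) 202 = -1616$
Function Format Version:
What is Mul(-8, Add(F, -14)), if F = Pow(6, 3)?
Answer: -1616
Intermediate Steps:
F = 216
Mul(-8, Add(F, -14)) = Mul(-8, Add(216, -14)) = Mul(-8, 202) = -1616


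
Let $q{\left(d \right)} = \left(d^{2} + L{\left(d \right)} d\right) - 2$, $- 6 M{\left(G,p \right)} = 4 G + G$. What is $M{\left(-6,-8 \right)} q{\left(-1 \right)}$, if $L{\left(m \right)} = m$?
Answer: $0$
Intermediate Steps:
$M{\left(G,p \right)} = - \frac{5 G}{6}$ ($M{\left(G,p \right)} = - \frac{4 G + G}{6} = - \frac{5 G}{6}$)
$q{\left(d \right)} = -2 + 2 d^{2}$ ($q{\left(d \right)} = \left(d^{2} + d d\right) - 2 = \left(d^{2} + d^{2}\right) - 2 = 2 d^{2} - 2 = -2 + 2 d^{2}$)
$M{\left(-6,-8 \right)} q{\left(-1 \right)} = \left(- \frac{5}{6}\right) \left(-6\right) \left(-2 + 2 \left(-1\right)^{2}\right) = 5 \left(-2 + 2 \cdot 1\right) = 5 \left(-2 + 2\right) = 5 \cdot 0 = 0$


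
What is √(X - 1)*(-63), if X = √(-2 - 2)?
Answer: -63*√(-1 + 2*I) ≈ -49.528 - 80.137*I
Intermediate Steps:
X = 2*I (X = √(-4) = 2*I ≈ 2.0*I)
√(X - 1)*(-63) = √(2*I - 1)*(-63) = √(-1 + 2*I)*(-63) = -63*√(-1 + 2*I)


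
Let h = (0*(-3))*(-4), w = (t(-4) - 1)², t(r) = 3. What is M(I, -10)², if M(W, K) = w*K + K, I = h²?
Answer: 2500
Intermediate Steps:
w = 4 (w = (3 - 1)² = 2² = 4)
h = 0 (h = 0*(-4) = 0)
I = 0 (I = 0² = 0)
M(W, K) = 5*K (M(W, K) = 4*K + K = 5*K)
M(I, -10)² = (5*(-10))² = (-50)² = 2500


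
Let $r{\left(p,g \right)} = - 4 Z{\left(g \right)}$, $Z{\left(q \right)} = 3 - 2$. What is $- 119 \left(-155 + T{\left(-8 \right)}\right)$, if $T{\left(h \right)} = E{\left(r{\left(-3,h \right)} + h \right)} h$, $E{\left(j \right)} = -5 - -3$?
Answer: $16541$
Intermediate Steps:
$Z{\left(q \right)} = 1$
$r{\left(p,g \right)} = -4$ ($r{\left(p,g \right)} = \left(-4\right) 1 = -4$)
$E{\left(j \right)} = -2$ ($E{\left(j \right)} = -5 + 3 = -2$)
$T{\left(h \right)} = - 2 h$
$- 119 \left(-155 + T{\left(-8 \right)}\right) = - 119 \left(-155 - -16\right) = - 119 \left(-155 + 16\right) = \left(-119\right) \left(-139\right) = 16541$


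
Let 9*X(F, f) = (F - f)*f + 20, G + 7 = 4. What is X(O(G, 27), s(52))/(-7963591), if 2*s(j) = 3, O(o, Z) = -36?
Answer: 145/286689276 ≈ 5.0577e-7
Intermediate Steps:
G = -3 (G = -7 + 4 = -3)
s(j) = 3/2 (s(j) = (½)*3 = 3/2)
X(F, f) = 20/9 + f*(F - f)/9 (X(F, f) = ((F - f)*f + 20)/9 = (f*(F - f) + 20)/9 = (20 + f*(F - f))/9 = 20/9 + f*(F - f)/9)
X(O(G, 27), s(52))/(-7963591) = (20/9 - (3/2)²/9 + (⅑)*(-36)*(3/2))/(-7963591) = (20/9 - ⅑*9/4 - 6)*(-1/7963591) = (20/9 - ¼ - 6)*(-1/7963591) = -145/36*(-1/7963591) = 145/286689276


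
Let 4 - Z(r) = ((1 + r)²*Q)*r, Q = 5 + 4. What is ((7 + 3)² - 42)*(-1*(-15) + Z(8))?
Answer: -337154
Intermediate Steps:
Q = 9
Z(r) = 4 - 9*r*(1 + r)² (Z(r) = 4 - (1 + r)²*9*r = 4 - 9*(1 + r)²*r = 4 - 9*r*(1 + r)²)
((7 + 3)² - 42)*(-1*(-15) + Z(8)) = ((7 + 3)² - 42)*(-1*(-15) + (4 - 9*8*(1 + 8)²)) = (10² - 42)*(15 + (4 - 9*8*9²)) = (100 - 42)*(15 + (4 - 9*8*81)) = 58*(15 + (4 - 5832)) = 58*(15 - 5828) = 58*(-5813) = -337154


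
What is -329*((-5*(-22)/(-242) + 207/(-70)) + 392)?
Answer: -14063011/110 ≈ -1.2785e+5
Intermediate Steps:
-329*((-5*(-22)/(-242) + 207/(-70)) + 392) = -329*((110*(-1/242) + 207*(-1/70)) + 392) = -329*((-5/11 - 207/70) + 392) = -329*(-2627/770 + 392) = -329*299213/770 = -14063011/110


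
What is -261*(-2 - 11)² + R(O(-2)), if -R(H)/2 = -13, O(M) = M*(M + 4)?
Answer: -44083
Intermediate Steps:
O(M) = M*(4 + M)
R(H) = 26 (R(H) = -2*(-13) = 26)
-261*(-2 - 11)² + R(O(-2)) = -261*(-2 - 11)² + 26 = -261*(-13)² + 26 = -261*169 + 26 = -44109 + 26 = -44083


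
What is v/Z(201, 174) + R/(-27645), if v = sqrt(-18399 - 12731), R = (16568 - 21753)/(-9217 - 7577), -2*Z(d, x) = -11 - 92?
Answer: -1037/92854026 + 2*I*sqrt(31130)/103 ≈ -1.1168e-5 + 3.426*I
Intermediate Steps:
Z(d, x) = 103/2 (Z(d, x) = -(-11 - 92)/2 = -1/2*(-103) = 103/2)
R = 5185/16794 (R = -5185/(-16794) = -5185*(-1/16794) = 5185/16794 ≈ 0.30874)
v = I*sqrt(31130) (v = sqrt(-31130) = I*sqrt(31130) ≈ 176.44*I)
v/Z(201, 174) + R/(-27645) = (I*sqrt(31130))/(103/2) + (5185/16794)/(-27645) = (I*sqrt(31130))*(2/103) + (5185/16794)*(-1/27645) = 2*I*sqrt(31130)/103 - 1037/92854026 = -1037/92854026 + 2*I*sqrt(31130)/103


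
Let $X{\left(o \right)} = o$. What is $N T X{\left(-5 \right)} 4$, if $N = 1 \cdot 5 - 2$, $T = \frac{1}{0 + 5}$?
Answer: $-12$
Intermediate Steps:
$T = \frac{1}{5} \approx 0.2$
$N = 3$ ($N = 5 - 2 = 3$)
$N T X{\left(-5 \right)} 4 = 3 \cdot \frac{1}{5} \left(-5\right) 4 = 3 \left(\left(-1\right) 4\right) = 3 \left(-4\right) = -12$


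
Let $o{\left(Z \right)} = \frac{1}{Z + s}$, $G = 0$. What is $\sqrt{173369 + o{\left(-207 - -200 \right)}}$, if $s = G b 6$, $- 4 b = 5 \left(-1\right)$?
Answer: $\frac{\sqrt{8495074}}{7} \approx 416.38$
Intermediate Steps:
$b = \frac{5}{4}$ ($b = - \frac{5 \left(-1\right)}{4} = \left(- \frac{1}{4}\right) \left(-5\right) = \frac{5}{4} \approx 1.25$)
$s = 0$ ($s = 0 \cdot \frac{5}{4} \cdot 6 = 0 \cdot 6 = 0$)
$o{\left(Z \right)} = \frac{1}{Z}$ ($o{\left(Z \right)} = \frac{1}{Z + 0} = \frac{1}{Z}$)
$\sqrt{173369 + o{\left(-207 - -200 \right)}} = \sqrt{173369 + \frac{1}{-207 - -200}} = \sqrt{173369 + \frac{1}{-207 + 200}} = \sqrt{173369 + \frac{1}{-7}} = \sqrt{173369 - \frac{1}{7}} = \sqrt{\frac{1213582}{7}} = \frac{\sqrt{8495074}}{7}$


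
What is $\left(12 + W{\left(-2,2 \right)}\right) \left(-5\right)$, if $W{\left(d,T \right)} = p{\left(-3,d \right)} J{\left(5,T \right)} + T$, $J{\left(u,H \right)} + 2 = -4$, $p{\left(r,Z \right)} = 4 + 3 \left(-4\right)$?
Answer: $-310$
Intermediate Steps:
$p{\left(r,Z \right)} = -8$ ($p{\left(r,Z \right)} = 4 - 12 = -8$)
$J{\left(u,H \right)} = -6$ ($J{\left(u,H \right)} = -2 - 4 = -6$)
$W{\left(d,T \right)} = 48 + T$ ($W{\left(d,T \right)} = \left(-8\right) \left(-6\right) + T = 48 + T$)
$\left(12 + W{\left(-2,2 \right)}\right) \left(-5\right) = \left(12 + \left(48 + 2\right)\right) \left(-5\right) = \left(12 + 50\right) \left(-5\right) = 62 \left(-5\right) = -310$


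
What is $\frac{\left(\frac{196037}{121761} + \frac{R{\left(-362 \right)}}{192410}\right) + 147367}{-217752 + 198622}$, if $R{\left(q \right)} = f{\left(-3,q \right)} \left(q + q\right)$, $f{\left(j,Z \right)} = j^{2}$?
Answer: $- \frac{863139003509041}{112044572652825} \approx -7.7035$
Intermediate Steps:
$R{\left(q \right)} = 18 q$ ($R{\left(q \right)} = \left(-3\right)^{2} \left(q + q\right) = 9 \cdot 2 q = 18 q$)
$\frac{\left(\frac{196037}{121761} + \frac{R{\left(-362 \right)}}{192410}\right) + 147367}{-217752 + 198622} = \frac{\left(\frac{196037}{121761} + \frac{18 \left(-362\right)}{192410}\right) + 147367}{-217752 + 198622} = \frac{\left(196037 \cdot \frac{1}{121761} - \frac{3258}{96205}\right) + 147367}{-19130} = \left(\left(\frac{196037}{121761} - \frac{3258}{96205}\right) + 147367\right) \left(- \frac{1}{19130}\right) = \left(\frac{18463042247}{11714017005} + 147367\right) \left(- \frac{1}{19130}\right) = \frac{1726278007018082}{11714017005} \left(- \frac{1}{19130}\right) = - \frac{863139003509041}{112044572652825}$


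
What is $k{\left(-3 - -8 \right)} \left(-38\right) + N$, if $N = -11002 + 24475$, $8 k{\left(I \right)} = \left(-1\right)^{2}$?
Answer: $\frac{53873}{4} \approx 13468.0$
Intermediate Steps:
$k{\left(I \right)} = \frac{1}{8}$ ($k{\left(I \right)} = \frac{\left(-1\right)^{2}}{8} = \frac{1}{8} \cdot 1 = \frac{1}{8}$)
$N = 13473$
$k{\left(-3 - -8 \right)} \left(-38\right) + N = \frac{1}{8} \left(-38\right) + 13473 = - \frac{19}{4} + 13473 = \frac{53873}{4}$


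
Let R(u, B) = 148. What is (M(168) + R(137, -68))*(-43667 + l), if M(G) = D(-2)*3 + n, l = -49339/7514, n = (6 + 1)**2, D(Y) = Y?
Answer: -62679166807/7514 ≈ -8.3416e+6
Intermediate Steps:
n = 49 (n = 7**2 = 49)
l = -49339/7514 (l = -49339*1/7514 = -49339/7514 ≈ -6.5663)
M(G) = 43 (M(G) = -2*3 + 49 = -6 + 49 = 43)
(M(168) + R(137, -68))*(-43667 + l) = (43 + 148)*(-43667 - 49339/7514) = 191*(-328163177/7514) = -62679166807/7514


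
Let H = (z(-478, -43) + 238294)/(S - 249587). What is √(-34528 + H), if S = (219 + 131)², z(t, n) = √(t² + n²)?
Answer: √(-557695657156010 - 2160479*√797)/127087 ≈ 185.82*I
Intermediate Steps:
z(t, n) = √(n² + t²)
S = 122500 (S = 350² = 122500)
H = -238294/127087 - 17*√797/127087 (H = (√((-43)² + (-478)²) + 238294)/(122500 - 249587) = (√(1849 + 228484) + 238294)/(-127087) = (√230333 + 238294)*(-1/127087) = (17*√797 + 238294)*(-1/127087) = (238294 + 17*√797)*(-1/127087) = -238294/127087 - 17*√797/127087 ≈ -1.8788)
√(-34528 + H) = √(-34528 + (-238294/127087 - 17*√797/127087)) = √(-4388298230/127087 - 17*√797/127087)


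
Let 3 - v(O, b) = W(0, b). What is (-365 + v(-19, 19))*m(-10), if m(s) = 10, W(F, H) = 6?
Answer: -3680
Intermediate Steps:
v(O, b) = -3 (v(O, b) = 3 - 1*6 = 3 - 6 = -3)
(-365 + v(-19, 19))*m(-10) = (-365 - 3)*10 = -368*10 = -3680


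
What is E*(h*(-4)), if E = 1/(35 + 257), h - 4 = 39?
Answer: -43/73 ≈ -0.58904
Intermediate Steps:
h = 43 (h = 4 + 39 = 43)
E = 1/292 ≈ 0.0034247
E*(h*(-4)) = (43*(-4))/292 = (1/292)*(-172) = -43/73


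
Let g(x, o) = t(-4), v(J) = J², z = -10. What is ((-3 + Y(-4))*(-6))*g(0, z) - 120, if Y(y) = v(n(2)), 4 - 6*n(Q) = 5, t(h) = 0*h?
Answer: -120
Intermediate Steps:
t(h) = 0
n(Q) = -⅙ (n(Q) = ⅔ - ⅙*5 = ⅔ - ⅚ = -⅙)
Y(y) = 1/36 (Y(y) = (-⅙)² = 1/36)
g(x, o) = 0
((-3 + Y(-4))*(-6))*g(0, z) - 120 = ((-3 + 1/36)*(-6))*0 - 120 = -107/36*(-6)*0 - 120 = (107/6)*0 - 120 = 0 - 120 = -120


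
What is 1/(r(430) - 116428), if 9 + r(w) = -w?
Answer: -1/116867 ≈ -8.5567e-6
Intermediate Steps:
r(w) = -9 - w
1/(r(430) - 116428) = 1/((-9 - 1*430) - 116428) = 1/((-9 - 430) - 116428) = 1/(-439 - 116428) = 1/(-116867) = -1/116867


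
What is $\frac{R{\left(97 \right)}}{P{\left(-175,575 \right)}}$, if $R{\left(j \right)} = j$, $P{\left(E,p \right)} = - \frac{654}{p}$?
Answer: $- \frac{55775}{654} \approx -85.283$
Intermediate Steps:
$\frac{R{\left(97 \right)}}{P{\left(-175,575 \right)}} = \frac{97}{\left(-654\right) \frac{1}{575}} = \frac{97}{- \frac{654}{575}} = 97 \left(- \frac{575}{654}\right) = - \frac{55775}{654}$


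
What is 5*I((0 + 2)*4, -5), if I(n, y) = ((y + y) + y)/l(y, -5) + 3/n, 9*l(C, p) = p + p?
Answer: 555/8 ≈ 69.375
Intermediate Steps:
l(C, p) = 2*p/9 (l(C, p) = (p + p)/9 = (2*p)/9 = 2*p/9)
I(n, y) = 3/n - 27*y/10 (I(n, y) = ((y + y) + y)/(((2/9)*(-5))) + 3/n = (2*y + y)/(-10/9) + 3/n = (3*y)*(-9/10) + 3/n = -27*y/10 + 3/n = 3/n - 27*y/10)
5*I((0 + 2)*4, -5) = 5*(3/(((0 + 2)*4)) - 27/10*(-5)) = 5*(3/((2*4)) + 27/2) = 5*(3/8 + 27/2) = 5*(111/8) = 555/8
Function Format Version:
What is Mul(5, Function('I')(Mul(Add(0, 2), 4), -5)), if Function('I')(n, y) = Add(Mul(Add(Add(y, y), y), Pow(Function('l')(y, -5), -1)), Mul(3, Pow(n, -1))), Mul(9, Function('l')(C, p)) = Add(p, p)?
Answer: Rational(555, 8) ≈ 69.375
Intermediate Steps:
Function('l')(C, p) = Mul(Rational(2, 9), p) (Function('l')(C, p) = Mul(Rational(1, 9), Add(p, p)) = Mul(Rational(1, 9), Mul(2, p)) = Mul(Rational(2, 9), p))
Function('I')(n, y) = Add(Mul(3, Pow(n, -1)), Mul(Rational(-27, 10), y)) (Function('I')(n, y) = Add(Mul(Add(Add(y, y), y), Pow(Mul(Rational(2, 9), -5), -1)), Mul(3, Pow(n, -1))) = Add(Mul(Add(Mul(2, y), y), Pow(Rational(-10, 9), -1)), Mul(3, Pow(n, -1))) = Add(Mul(Mul(3, y), Rational(-9, 10)), Mul(3, Pow(n, -1))) = Add(Mul(Rational(-27, 10), y), Mul(3, Pow(n, -1))) = Add(Mul(3, Pow(n, -1)), Mul(Rational(-27, 10), y)))
Mul(5, Function('I')(Mul(Add(0, 2), 4), -5)) = Mul(5, Add(Mul(3, Pow(Mul(Add(0, 2), 4), -1)), Mul(Rational(-27, 10), -5))) = Mul(5, Add(Mul(3, Pow(Mul(2, 4), -1)), Rational(27, 2))) = Mul(5, Add(Mul(3, Pow(8, -1)), Rational(27, 2))) = Mul(5, Add(Mul(3, Rational(1, 8)), Rational(27, 2))) = Mul(5, Add(Rational(3, 8), Rational(27, 2))) = Mul(5, Rational(111, 8)) = Rational(555, 8)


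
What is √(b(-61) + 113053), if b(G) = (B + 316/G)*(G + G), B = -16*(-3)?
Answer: 3*√11981 ≈ 328.37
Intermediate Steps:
B = 48
b(G) = 2*G*(48 + 316/G) (b(G) = (48 + 316/G)*(G + G) = (48 + 316/G)*(2*G) = 2*G*(48 + 316/G))
√(b(-61) + 113053) = √((632 + 96*(-61)) + 113053) = √((632 - 5856) + 113053) = √(-5224 + 113053) = √107829 = 3*√11981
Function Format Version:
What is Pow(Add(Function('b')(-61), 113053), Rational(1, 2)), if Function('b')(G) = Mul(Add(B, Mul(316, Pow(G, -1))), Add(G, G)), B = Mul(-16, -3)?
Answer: Mul(3, Pow(11981, Rational(1, 2))) ≈ 328.37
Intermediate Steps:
B = 48
Function('b')(G) = Mul(2, G, Add(48, Mul(316, Pow(G, -1)))) (Function('b')(G) = Mul(Add(48, Mul(316, Pow(G, -1))), Add(G, G)) = Mul(Add(48, Mul(316, Pow(G, -1))), Mul(2, G)) = Mul(2, G, Add(48, Mul(316, Pow(G, -1)))))
Pow(Add(Function('b')(-61), 113053), Rational(1, 2)) = Pow(Add(Add(632, Mul(96, -61)), 113053), Rational(1, 2)) = Pow(Add(Add(632, -5856), 113053), Rational(1, 2)) = Pow(Add(-5224, 113053), Rational(1, 2)) = Pow(107829, Rational(1, 2)) = Mul(3, Pow(11981, Rational(1, 2)))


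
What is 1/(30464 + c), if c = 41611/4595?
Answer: 4595/140023691 ≈ 3.2816e-5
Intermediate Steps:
c = 41611/4595 (c = 41611*(1/4595) = 41611/4595 ≈ 9.0557)
1/(30464 + c) = 1/(30464 + 41611/4595) = 1/(140023691/4595) = 4595/140023691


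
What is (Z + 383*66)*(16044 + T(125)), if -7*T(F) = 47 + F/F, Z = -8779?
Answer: 264596820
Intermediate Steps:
T(F) = -48/7 (T(F) = -(47 + F/F)/7 = -(47 + 1)/7 = -⅐*48 = -48/7)
(Z + 383*66)*(16044 + T(125)) = (-8779 + 383*66)*(16044 - 48/7) = (-8779 + 25278)*(112260/7) = 16499*(112260/7) = 264596820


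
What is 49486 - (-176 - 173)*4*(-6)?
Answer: 41110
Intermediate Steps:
49486 - (-176 - 173)*4*(-6) = 49486 - (-349)*(-24) = 49486 - 1*8376 = 49486 - 8376 = 41110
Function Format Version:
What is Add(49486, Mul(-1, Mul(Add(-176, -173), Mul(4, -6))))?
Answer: 41110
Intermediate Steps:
Add(49486, Mul(-1, Mul(Add(-176, -173), Mul(4, -6)))) = Add(49486, Mul(-1, Mul(-349, -24))) = Add(49486, Mul(-1, 8376)) = Add(49486, -8376) = 41110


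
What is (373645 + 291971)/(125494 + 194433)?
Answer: 665616/319927 ≈ 2.0805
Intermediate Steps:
(373645 + 291971)/(125494 + 194433) = 665616/319927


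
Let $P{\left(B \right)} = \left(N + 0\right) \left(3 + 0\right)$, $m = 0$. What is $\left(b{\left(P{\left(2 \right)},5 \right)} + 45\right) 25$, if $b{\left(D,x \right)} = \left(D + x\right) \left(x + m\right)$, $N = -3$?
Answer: $625$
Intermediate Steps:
$P{\left(B \right)} = -9$ ($P{\left(B \right)} = \left(-3 + 0\right) \left(3 + 0\right) = \left(-3\right) 3 = -9$)
$b{\left(D,x \right)} = x \left(D + x\right)$ ($b{\left(D,x \right)} = \left(D + x\right) \left(x + 0\right) = \left(D + x\right) x = x \left(D + x\right)$)
$\left(b{\left(P{\left(2 \right)},5 \right)} + 45\right) 25 = \left(5 \left(-9 + 5\right) + 45\right) 25 = \left(5 \left(-4\right) + 45\right) 25 = \left(-20 + 45\right) 25 = 25 \cdot 25 = 625$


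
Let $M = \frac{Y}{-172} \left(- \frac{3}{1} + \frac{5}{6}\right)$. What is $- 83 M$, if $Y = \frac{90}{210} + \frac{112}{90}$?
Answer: $- \frac{568633}{325080} \approx -1.7492$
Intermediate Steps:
$Y = \frac{527}{315}$ ($Y = 90 \cdot \frac{1}{210} + 112 \cdot \frac{1}{90} = \frac{3}{7} + \frac{56}{45} = \frac{527}{315} \approx 1.673$)
$M = \frac{6851}{325080}$ ($M = \frac{527}{315 \left(-172\right)} \left(- \frac{3}{1} + \frac{5}{6}\right) = \frac{527}{315} \left(- \frac{1}{172}\right) \left(\left(-3\right) 1 + 5 \cdot \frac{1}{6}\right) = - \frac{527 \left(-3 + \frac{5}{6}\right)}{54180} = \left(- \frac{527}{54180}\right) \left(- \frac{13}{6}\right) = \frac{6851}{325080} \approx 0.021075$)
$- 83 M = \left(-83\right) \frac{6851}{325080} = - \frac{568633}{325080}$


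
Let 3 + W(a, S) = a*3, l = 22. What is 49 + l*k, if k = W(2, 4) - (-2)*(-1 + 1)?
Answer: 115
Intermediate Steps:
W(a, S) = -3 + 3*a (W(a, S) = -3 + a*3 = -3 + 3*a)
k = 3 (k = (-3 + 3*2) - (-2)*(-1 + 1) = (-3 + 6) - (-2)*0 = 3 - 1*0 = 3 + 0 = 3)
49 + l*k = 49 + 22*3 = 49 + 66 = 115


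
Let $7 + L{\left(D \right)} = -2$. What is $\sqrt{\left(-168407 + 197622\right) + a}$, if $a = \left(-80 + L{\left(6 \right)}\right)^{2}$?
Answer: $4 \sqrt{2321} \approx 192.71$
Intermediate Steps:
$L{\left(D \right)} = -9$ ($L{\left(D \right)} = -7 - 2 = -9$)
$a = 7921$ ($a = \left(-80 - 9\right)^{2} = \left(-89\right)^{2} = 7921$)
$\sqrt{\left(-168407 + 197622\right) + a} = \sqrt{\left(-168407 + 197622\right) + 7921} = \sqrt{29215 + 7921} = \sqrt{37136} = 4 \sqrt{2321}$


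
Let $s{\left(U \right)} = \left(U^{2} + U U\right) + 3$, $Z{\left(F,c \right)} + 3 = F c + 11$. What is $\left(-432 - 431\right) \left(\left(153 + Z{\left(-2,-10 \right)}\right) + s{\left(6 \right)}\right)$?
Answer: $-220928$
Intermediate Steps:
$Z{\left(F,c \right)} = 8 + F c$ ($Z{\left(F,c \right)} = -3 + \left(F c + 11\right) = -3 + \left(11 + F c\right) = 8 + F c$)
$s{\left(U \right)} = 3 + 2 U^{2}$ ($s{\left(U \right)} = \left(U^{2} + U^{2}\right) + 3 = 2 U^{2} + 3 = 3 + 2 U^{2}$)
$\left(-432 - 431\right) \left(\left(153 + Z{\left(-2,-10 \right)}\right) + s{\left(6 \right)}\right) = \left(-432 - 431\right) \left(\left(153 + \left(8 - -20\right)\right) + \left(3 + 2 \cdot 6^{2}\right)\right) = - 863 \left(\left(153 + \left(8 + 20\right)\right) + \left(3 + 2 \cdot 36\right)\right) = - 863 \left(\left(153 + 28\right) + \left(3 + 72\right)\right) = - 863 \left(181 + 75\right) = \left(-863\right) 256 = -220928$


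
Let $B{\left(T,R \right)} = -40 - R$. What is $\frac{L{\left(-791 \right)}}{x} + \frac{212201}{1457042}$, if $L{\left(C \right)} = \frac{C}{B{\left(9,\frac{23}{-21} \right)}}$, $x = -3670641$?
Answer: $\frac{212116094164145}{1456514403634758} \approx 0.14563$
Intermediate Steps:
$L{\left(C \right)} = - \frac{21 C}{817}$ ($L{\left(C \right)} = \frac{C}{-40 - \frac{23}{-21}} = \frac{C}{-40 - 23 \left(- \frac{1}{21}\right)} = \frac{C}{-40 - - \frac{23}{21}} = \frac{C}{-40 + \frac{23}{21}} = \frac{C}{- \frac{817}{21}} = C \left(- \frac{21}{817}\right) = - \frac{21 C}{817}$)
$\frac{L{\left(-791 \right)}}{x} + \frac{212201}{1457042} = \frac{\left(- \frac{21}{817}\right) \left(-791\right)}{-3670641} + \frac{212201}{1457042} = \frac{16611}{817} \left(- \frac{1}{3670641}\right) + 212201 \cdot \frac{1}{1457042} = - \frac{5537}{999637899} + \frac{212201}{1457042} = \frac{212116094164145}{1456514403634758}$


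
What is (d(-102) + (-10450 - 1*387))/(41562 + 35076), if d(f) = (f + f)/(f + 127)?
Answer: -271129/1915950 ≈ -0.14151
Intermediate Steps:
d(f) = 2*f/(127 + f) (d(f) = (2*f)/(127 + f) = 2*f/(127 + f))
(d(-102) + (-10450 - 1*387))/(41562 + 35076) = (2*(-102)/(127 - 102) + (-10450 - 1*387))/(41562 + 35076) = (2*(-102)/25 + (-10450 - 387))/76638 = (2*(-102)*(1/25) - 10837)*(1/76638) = (-204/25 - 10837)*(1/76638) = -271129/25*1/76638 = -271129/1915950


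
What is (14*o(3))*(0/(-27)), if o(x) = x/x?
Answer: 0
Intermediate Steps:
o(x) = 1
(14*o(3))*(0/(-27)) = (14*1)*(0/(-27)) = 14*(0*(-1/27)) = 14*0 = 0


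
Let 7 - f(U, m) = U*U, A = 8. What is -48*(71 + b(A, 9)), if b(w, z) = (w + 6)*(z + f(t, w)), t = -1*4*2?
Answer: 28848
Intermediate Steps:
t = -8 (t = -4*2 = -8)
f(U, m) = 7 - U² (f(U, m) = 7 - U*U = 7 - U²)
b(w, z) = (-57 + z)*(6 + w) (b(w, z) = (w + 6)*(z + (7 - 1*(-8)²)) = (6 + w)*(z + (7 - 1*64)) = (6 + w)*(z + (7 - 64)) = (6 + w)*(z - 57) = (6 + w)*(-57 + z) = (-57 + z)*(6 + w))
-48*(71 + b(A, 9)) = -48*(71 + (-342 - 57*8 + 6*9 + 8*9)) = -48*(71 + (-342 - 456 + 54 + 72)) = -48*(71 - 672) = -48*(-601) = 28848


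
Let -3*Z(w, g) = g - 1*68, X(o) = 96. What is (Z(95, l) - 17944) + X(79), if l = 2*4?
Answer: -17828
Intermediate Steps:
l = 8
Z(w, g) = 68/3 - g/3 (Z(w, g) = -(g - 1*68)/3 = -(g - 68)/3 = -(-68 + g)/3 = 68/3 - g/3)
(Z(95, l) - 17944) + X(79) = ((68/3 - ⅓*8) - 17944) + 96 = ((68/3 - 8/3) - 17944) + 96 = (20 - 17944) + 96 = -17924 + 96 = -17828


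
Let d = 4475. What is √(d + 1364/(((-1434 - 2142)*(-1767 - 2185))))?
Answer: √3491258256577338/883272 ≈ 66.895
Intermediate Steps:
√(d + 1364/(((-1434 - 2142)*(-1767 - 2185)))) = √(4475 + 1364/(((-1434 - 2142)*(-1767 - 2185)))) = √(4475 + 1364/((-3576*(-3952)))) = √(4475 + 1364/14132352) = √(4475 + 1364*(1/14132352)) = √(4475 + 341/3533088) = √(15810569141/3533088) = √3491258256577338/883272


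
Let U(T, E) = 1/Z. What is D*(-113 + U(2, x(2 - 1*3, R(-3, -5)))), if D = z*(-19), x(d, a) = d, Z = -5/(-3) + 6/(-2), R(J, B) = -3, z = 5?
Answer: 43225/4 ≈ 10806.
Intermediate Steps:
Z = -4/3 (Z = -5*(-⅓) + 6*(-½) = 5/3 - 3 = -4/3 ≈ -1.3333)
D = -95 (D = 5*(-19) = -95)
U(T, E) = -¾ (U(T, E) = 1/(-4/3) = -¾)
D*(-113 + U(2, x(2 - 1*3, R(-3, -5)))) = -95*(-113 - ¾) = -95*(-455/4) = 43225/4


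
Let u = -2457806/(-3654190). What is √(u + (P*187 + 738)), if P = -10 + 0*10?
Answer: 253*I*√59002378835/1827095 ≈ 33.635*I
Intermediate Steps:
u = 1228903/1827095 (u = -2457806*(-1/3654190) = 1228903/1827095 ≈ 0.67260)
P = -10 (P = -10 + 0 = -10)
√(u + (P*187 + 738)) = √(1228903/1827095 + (-10*187 + 738)) = √(1228903/1827095 + (-1870 + 738)) = √(1228903/1827095 - 1132) = √(-2067042637/1827095) = 253*I*√59002378835/1827095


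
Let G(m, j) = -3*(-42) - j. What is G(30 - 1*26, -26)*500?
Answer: 76000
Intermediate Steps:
G(m, j) = 126 - j
G(30 - 1*26, -26)*500 = (126 - 1*(-26))*500 = (126 + 26)*500 = 152*500 = 76000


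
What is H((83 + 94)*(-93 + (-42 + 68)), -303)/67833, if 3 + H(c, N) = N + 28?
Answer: -278/67833 ≈ -0.0040983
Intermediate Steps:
H(c, N) = 25 + N (H(c, N) = -3 + (N + 28) = -3 + (28 + N) = 25 + N)
H((83 + 94)*(-93 + (-42 + 68)), -303)/67833 = (25 - 303)/67833 = -278*1/67833 = -278/67833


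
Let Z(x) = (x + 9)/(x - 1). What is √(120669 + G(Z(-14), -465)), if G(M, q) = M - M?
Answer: √120669 ≈ 347.37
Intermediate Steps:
Z(x) = (9 + x)/(-1 + x)
G(M, q) = 0
√(120669 + G(Z(-14), -465)) = √(120669 + 0) = √120669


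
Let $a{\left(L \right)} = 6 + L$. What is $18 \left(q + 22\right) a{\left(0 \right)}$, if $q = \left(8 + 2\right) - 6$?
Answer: $2808$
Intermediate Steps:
$q = 4$ ($q = 10 - 6 = 4$)
$18 \left(q + 22\right) a{\left(0 \right)} = 18 \left(4 + 22\right) \left(6 + 0\right) = 18 \cdot 26 \cdot 6 = 468 \cdot 6 = 2808$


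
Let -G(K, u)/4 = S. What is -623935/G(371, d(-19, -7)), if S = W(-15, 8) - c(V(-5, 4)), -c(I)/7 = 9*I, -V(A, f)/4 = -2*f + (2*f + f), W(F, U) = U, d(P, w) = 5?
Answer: -124787/800 ≈ -155.98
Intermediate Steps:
V(A, f) = -4*f (V(A, f) = -4*(-2*f + (2*f + f)) = -4*(-2*f + 3*f) = -4*f)
c(I) = -63*I
S = -1000 (S = 8 - (-63)*(-4*4) = 8 - (-63)*(-16) = 8 - 1*1008 = 8 - 1008 = -1000)
G(K, u) = 4000 (G(K, u) = -4*(-1000) = 4000)
-623935/G(371, d(-19, -7)) = -623935/4000 = -623935*1/4000 = -124787/800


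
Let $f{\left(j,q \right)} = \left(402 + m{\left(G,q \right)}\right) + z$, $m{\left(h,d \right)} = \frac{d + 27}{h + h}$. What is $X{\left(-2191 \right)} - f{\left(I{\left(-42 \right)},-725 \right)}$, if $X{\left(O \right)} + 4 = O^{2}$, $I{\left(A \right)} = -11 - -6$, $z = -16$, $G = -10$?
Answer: $\frac{48000561}{10} \approx 4.8001 \cdot 10^{6}$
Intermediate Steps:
$m{\left(h,d \right)} = \frac{27 + d}{2 h}$
$I{\left(A \right)} = -5$ ($I{\left(A \right)} = -11 + 6 = -5$)
$f{\left(j,q \right)} = \frac{7693}{20} - \frac{q}{20}$ ($f{\left(j,q \right)} = \left(402 + \frac{27 + q}{2 \left(-10\right)}\right) - 16 = \left(402 + \frac{1}{2} \left(- \frac{1}{10}\right) \left(27 + q\right)\right) - 16 = \left(402 - \left(\frac{27}{20} + \frac{q}{20}\right)\right) - 16 = \left(\frac{8013}{20} - \frac{q}{20}\right) - 16 = \frac{7693}{20} - \frac{q}{20}$)
$X{\left(O \right)} = -4 + O^{2}$
$X{\left(-2191 \right)} - f{\left(I{\left(-42 \right)},-725 \right)} = \left(-4 + \left(-2191\right)^{2}\right) - \left(\frac{7693}{20} - - \frac{145}{4}\right) = \left(-4 + 4800481\right) - \left(\frac{7693}{20} + \frac{145}{4}\right) = 4800477 - \frac{4209}{10} = \frac{48000561}{10}$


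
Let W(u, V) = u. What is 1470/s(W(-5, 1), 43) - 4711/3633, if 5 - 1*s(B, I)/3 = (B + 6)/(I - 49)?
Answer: 1504997/16089 ≈ 93.542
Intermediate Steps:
s(B, I) = 15 - 3*(6 + B)/(-49 + I) (s(B, I) = 15 - 3*(B + 6)/(I - 49) = 15 - 3*(6 + B)/(-49 + I))
1470/s(W(-5, 1), 43) - 4711/3633 = 1470/((3*(-251 - 1*(-5) + 5*43)/(-49 + 43))) - 4711/3633 = 1470/((3*(-251 + 5 + 215)/(-6))) - 4711*1/3633 = 1470/((3*(-1/6)*(-31))) - 673/519 = 1470/(31/2) - 673/519 = 1470*(2/31) - 673/519 = 2940/31 - 673/519 = 1504997/16089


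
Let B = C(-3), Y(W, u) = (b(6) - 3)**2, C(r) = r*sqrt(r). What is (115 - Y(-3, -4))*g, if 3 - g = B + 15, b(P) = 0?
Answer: -1272 + 318*I*sqrt(3) ≈ -1272.0 + 550.79*I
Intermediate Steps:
C(r) = r**(3/2)
Y(W, u) = 9 (Y(W, u) = (0 - 3)**2 = (-3)**2 = 9)
B = -3*I*sqrt(3) (B = (-3)**(3/2) = -3*I*sqrt(3) ≈ -5.1962*I)
g = -12 + 3*I*sqrt(3) (g = 3 - (-3*I*sqrt(3) + 15) = 3 - (15 - 3*I*sqrt(3)) = 3 + (-15 + 3*I*sqrt(3)) = -12 + 3*I*sqrt(3) ≈ -12.0 + 5.1962*I)
(115 - Y(-3, -4))*g = (115 - 1*9)*(-12 + 3*I*sqrt(3)) = (115 - 9)*(-12 + 3*I*sqrt(3)) = 106*(-12 + 3*I*sqrt(3)) = -1272 + 318*I*sqrt(3)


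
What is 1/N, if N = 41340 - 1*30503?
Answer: 1/10837 ≈ 9.2276e-5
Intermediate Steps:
N = 10837 (N = 41340 - 30503 = 10837)
1/N = 1/10837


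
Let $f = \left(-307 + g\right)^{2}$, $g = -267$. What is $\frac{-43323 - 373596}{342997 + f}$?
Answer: $- \frac{416919}{672473} \approx -0.61998$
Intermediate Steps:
$f = 329476$ ($f = \left(-307 - 267\right)^{2} = \left(-574\right)^{2} = 329476$)
$\frac{-43323 - 373596}{342997 + f} = \frac{-43323 - 373596}{342997 + 329476} = - \frac{416919}{672473}$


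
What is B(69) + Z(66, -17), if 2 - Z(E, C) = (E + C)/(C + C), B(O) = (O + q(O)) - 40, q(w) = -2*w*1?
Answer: -3589/34 ≈ -105.56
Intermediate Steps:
q(w) = -2*w
B(O) = -40 - O (B(O) = (O - 2*O) - 40 = -O - 40 = -40 - O)
Z(E, C) = 2 - (C + E)/(2*C) (Z(E, C) = 2 - (E + C)/(C + C) = 2 - (C + E)/(2*C))
B(69) + Z(66, -17) = (-40 - 1*69) + (1/2)*(-1*66 + 3*(-17))/(-17) = (-40 - 69) + (1/2)*(-1/17)*(-66 - 51) = -109 + (1/2)*(-1/17)*(-117) = -109 + 117/34 = -3589/34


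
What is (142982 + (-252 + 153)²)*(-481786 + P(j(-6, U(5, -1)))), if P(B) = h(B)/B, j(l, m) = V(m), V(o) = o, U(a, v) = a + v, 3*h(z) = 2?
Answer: -441652109845/6 ≈ -7.3609e+10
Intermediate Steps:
h(z) = ⅔ (h(z) = (⅓)*2 = ⅔)
j(l, m) = m
P(B) = 2/(3*B)
(142982 + (-252 + 153)²)*(-481786 + P(j(-6, U(5, -1)))) = (142982 + (-252 + 153)²)*(-481786 + 2/(3*(5 - 1))) = (142982 + (-99)²)*(-481786 + (⅔)/4) = (142982 + 9801)*(-481786 + (⅔)*(¼)) = 152783*(-481786 + ⅙) = 152783*(-2890715/6) = -441652109845/6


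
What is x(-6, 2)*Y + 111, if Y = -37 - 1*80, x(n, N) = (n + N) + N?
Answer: 345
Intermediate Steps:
x(n, N) = n + 2*N (x(n, N) = (N + n) + N = n + 2*N)
Y = -117 (Y = -37 - 80 = -117)
x(-6, 2)*Y + 111 = (-6 + 2*2)*(-117) + 111 = (-6 + 4)*(-117) + 111 = -2*(-117) + 111 = 234 + 111 = 345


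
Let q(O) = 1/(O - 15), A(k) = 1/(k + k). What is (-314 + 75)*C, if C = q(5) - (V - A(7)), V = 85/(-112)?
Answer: -97751/560 ≈ -174.56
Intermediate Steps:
A(k) = 1/(2*k)
V = -85/112 (V = 85*(-1/112) = -85/112 ≈ -0.75893)
q(O) = 1/(-15 + O)
C = 409/560 (C = 1/(-15 + 5) - (-85/112 - 1/(2*7)) = 1/(-10) - (-85/112 - 1/(2*7)) = -⅒ - (-85/112 - 1*1/14) = -⅒ - (-85/112 - 1/14) = -⅒ - 1*(-93/112) = -⅒ + 93/112 = 409/560 ≈ 0.73036)
(-314 + 75)*C = (-314 + 75)*(409/560) = -239*409/560 = -97751/560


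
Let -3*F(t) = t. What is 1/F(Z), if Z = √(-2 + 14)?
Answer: -√3/2 ≈ -0.86602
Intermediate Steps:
Z = 2*√3 (Z = √12 = 2*√3 ≈ 3.4641)
F(t) = -t/3
1/F(Z) = 1/(-2*√3/3) = -√3/2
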